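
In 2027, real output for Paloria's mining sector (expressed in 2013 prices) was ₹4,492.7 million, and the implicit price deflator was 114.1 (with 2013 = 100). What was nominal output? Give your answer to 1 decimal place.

Nominal output = Real × (implicit price deflator/100) = 4492.7 × 1.141 = 5126.17.

₹5,126.2 million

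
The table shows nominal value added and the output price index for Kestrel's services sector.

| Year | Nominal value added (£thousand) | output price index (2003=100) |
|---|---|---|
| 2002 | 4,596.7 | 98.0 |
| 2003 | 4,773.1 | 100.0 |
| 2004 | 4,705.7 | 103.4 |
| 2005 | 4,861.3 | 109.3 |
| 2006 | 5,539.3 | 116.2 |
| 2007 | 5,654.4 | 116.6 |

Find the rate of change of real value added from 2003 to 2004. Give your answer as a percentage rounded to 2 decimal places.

-4.65%

Real value added 2003 = 4773.1/1.000 = 4773.10.
Real value added 2004 = 4705.7/1.034 = 4550.97.
Change = 4550.97/4773.10 − 1 = -0.0465.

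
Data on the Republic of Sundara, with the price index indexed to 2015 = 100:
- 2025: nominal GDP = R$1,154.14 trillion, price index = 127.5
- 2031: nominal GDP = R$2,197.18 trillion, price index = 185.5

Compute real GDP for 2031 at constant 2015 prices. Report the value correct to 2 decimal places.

R$1,184.46 trillion

Real GDP = Nominal / (price index/100) = 2197.18 / 1.855 = 1184.46.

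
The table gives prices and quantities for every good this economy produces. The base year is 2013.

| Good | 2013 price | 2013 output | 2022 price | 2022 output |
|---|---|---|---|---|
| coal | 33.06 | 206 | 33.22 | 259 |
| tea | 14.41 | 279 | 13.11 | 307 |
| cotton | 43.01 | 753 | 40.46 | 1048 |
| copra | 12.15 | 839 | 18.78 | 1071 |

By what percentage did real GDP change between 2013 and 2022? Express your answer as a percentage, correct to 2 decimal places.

33.07%

Real GDP 2013 = Nominal GDP 2013 = 33.06·206 + 14.41·279 + 43.01·753 + 12.15·839 = 53411.13.
Real GDP 2022 (at 2013 prices) = 33.06·259 + 14.41·307 + 43.01·1048 + 12.15·1071 = 71073.54.
Real growth = 71073.54/53411.13 − 1 = 0.3307.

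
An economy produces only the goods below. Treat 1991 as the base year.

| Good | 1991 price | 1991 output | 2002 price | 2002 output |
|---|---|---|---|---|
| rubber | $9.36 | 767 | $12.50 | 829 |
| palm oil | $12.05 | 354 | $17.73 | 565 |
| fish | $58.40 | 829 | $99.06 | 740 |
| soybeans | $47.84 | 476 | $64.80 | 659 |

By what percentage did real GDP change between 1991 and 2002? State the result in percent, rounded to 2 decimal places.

8.08%

Real GDP 1991 = Nominal GDP 1991 = 9.36·767 + 12.05·354 + 58.40·829 + 47.84·476 = 82630.26.
Real GDP 2002 (at 1991 prices) = 9.36·829 + 12.05·565 + 58.40·740 + 47.84·659 = 89310.25.
Real growth = 89310.25/82630.26 − 1 = 0.0808.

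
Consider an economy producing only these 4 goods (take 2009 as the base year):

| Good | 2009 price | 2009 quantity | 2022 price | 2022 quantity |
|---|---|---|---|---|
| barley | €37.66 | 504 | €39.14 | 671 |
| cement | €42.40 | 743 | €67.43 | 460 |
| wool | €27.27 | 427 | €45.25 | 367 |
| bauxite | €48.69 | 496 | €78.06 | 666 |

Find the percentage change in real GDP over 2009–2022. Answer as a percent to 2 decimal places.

1.08%

Real GDP 2009 = Nominal GDP 2009 = 37.66·504 + 42.40·743 + 27.27·427 + 48.69·496 = 86278.37.
Real GDP 2022 (at 2009 prices) = 37.66·671 + 42.40·460 + 27.27·367 + 48.69·666 = 87209.49.
Real growth = 87209.49/86278.37 − 1 = 0.0108.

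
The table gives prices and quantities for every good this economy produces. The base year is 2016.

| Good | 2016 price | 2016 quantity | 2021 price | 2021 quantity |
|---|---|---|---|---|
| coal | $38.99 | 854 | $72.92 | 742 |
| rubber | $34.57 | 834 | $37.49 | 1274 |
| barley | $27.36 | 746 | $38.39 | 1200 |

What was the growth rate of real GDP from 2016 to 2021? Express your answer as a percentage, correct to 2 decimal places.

Real GDP 2016 = Nominal GDP 2016 = 38.99·854 + 34.57·834 + 27.36·746 = 82539.40.
Real GDP 2021 (at 2016 prices) = 38.99·742 + 34.57·1274 + 27.36·1200 = 105804.76.
Real growth = 105804.76/82539.40 − 1 = 0.2819.

28.19%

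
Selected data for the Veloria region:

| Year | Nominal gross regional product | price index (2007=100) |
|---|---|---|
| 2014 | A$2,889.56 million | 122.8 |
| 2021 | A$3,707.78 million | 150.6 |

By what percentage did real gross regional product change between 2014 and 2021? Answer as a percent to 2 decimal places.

Real gross regional product 2014 = 2889.56 / 1.228 = 2353.06.
Real gross regional product 2021 = 3707.78 / 1.506 = 2462.01.
Real growth = 2462.01 / 2353.06 − 1 = 0.0463.

4.63%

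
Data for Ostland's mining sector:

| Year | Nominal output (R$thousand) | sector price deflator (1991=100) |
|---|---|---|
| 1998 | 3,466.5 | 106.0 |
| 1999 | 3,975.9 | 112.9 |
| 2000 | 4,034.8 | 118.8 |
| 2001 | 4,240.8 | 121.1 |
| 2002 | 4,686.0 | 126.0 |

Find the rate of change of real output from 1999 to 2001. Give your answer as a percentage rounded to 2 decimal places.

Real output 1999 = 3975.9/1.129 = 3521.61.
Real output 2001 = 4240.8/1.211 = 3501.90.
Change = 3501.90/3521.61 − 1 = -0.0056.

-0.56%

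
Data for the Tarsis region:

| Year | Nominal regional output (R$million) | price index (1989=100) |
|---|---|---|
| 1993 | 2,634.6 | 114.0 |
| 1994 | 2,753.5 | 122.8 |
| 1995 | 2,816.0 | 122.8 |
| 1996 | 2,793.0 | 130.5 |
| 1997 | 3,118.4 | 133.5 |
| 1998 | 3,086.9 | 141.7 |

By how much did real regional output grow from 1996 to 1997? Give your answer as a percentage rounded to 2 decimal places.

Real regional output 1996 = 2793.0/1.305 = 2140.23.
Real regional output 1997 = 3118.4/1.335 = 2335.88.
Change = 2335.88/2140.23 − 1 = 0.0914.

9.14%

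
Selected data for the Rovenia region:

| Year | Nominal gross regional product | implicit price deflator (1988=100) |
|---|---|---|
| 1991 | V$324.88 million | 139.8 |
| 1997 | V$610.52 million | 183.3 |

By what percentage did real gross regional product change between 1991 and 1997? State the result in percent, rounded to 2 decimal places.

Real gross regional product 1991 = 324.88 / 1.398 = 232.39.
Real gross regional product 1997 = 610.52 / 1.833 = 333.07.
Real growth = 333.07 / 232.39 − 1 = 0.4332.

43.32%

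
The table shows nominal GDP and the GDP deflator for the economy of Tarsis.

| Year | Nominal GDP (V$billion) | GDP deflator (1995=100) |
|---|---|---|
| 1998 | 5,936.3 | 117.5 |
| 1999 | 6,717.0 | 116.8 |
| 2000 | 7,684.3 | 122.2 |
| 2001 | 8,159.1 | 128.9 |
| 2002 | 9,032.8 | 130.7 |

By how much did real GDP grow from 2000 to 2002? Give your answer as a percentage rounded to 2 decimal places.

Real GDP 2000 = 7684.3/1.222 = 6288.30.
Real GDP 2002 = 9032.8/1.307 = 6911.09.
Change = 6911.09/6288.30 − 1 = 0.0990.

9.90%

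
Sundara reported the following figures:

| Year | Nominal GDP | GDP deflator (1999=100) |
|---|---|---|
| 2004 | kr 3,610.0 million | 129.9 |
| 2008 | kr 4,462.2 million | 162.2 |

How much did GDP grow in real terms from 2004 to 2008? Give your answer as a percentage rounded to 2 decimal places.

Deflate each year: 2004 → 3610.0/1.299 = 2779.06; 2008 → 4462.2/1.622 = 2751.05.
So real GDP changed by 2751.05/2779.06 − 1 = -0.0101, i.e. -1.01%.

-1.01%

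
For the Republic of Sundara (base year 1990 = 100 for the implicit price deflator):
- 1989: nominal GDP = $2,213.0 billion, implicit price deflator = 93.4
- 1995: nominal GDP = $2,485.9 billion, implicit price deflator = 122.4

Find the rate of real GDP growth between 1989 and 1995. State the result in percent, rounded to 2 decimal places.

-14.28%

Real GDP 1989 = 2213.0 / 0.934 = 2369.38.
Real GDP 1995 = 2485.9 / 1.224 = 2030.96.
Real growth = 2030.96 / 2369.38 − 1 = -0.1428.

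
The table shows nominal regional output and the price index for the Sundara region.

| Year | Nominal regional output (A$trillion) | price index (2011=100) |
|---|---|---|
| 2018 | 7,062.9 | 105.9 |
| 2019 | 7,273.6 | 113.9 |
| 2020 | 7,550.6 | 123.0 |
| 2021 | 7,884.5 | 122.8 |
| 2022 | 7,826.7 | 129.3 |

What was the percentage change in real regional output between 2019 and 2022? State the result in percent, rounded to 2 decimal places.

-5.21%

Real regional output 2019 = 7273.6/1.139 = 6385.95.
Real regional output 2022 = 7826.7/1.293 = 6053.13.
Change = 6053.13/6385.95 − 1 = -0.0521.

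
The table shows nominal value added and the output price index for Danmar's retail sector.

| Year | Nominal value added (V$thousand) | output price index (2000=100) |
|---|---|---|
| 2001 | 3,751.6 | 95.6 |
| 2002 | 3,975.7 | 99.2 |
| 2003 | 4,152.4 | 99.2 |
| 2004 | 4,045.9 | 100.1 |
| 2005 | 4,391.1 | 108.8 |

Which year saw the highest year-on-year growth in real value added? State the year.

2002: real = 3975.7/0.992 = 4007.76; growth vs 2001 (3924.27) = 2.13%.
2003: real = 4152.4/0.992 = 4185.89; growth vs 2002 (4007.76) = 4.44%.
2004: real = 4045.9/1.001 = 4041.86; growth vs 2003 (4185.89) = -3.44%.
2005: real = 4391.1/1.088 = 4035.94; growth vs 2004 (4041.86) = -0.15%.

2003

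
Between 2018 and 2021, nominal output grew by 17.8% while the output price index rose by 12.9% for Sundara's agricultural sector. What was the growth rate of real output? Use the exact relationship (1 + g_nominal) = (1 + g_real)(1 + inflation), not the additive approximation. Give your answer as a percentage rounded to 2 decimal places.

4.34%

(1 + g_nom) = (1 + g_real)(1 + π), so g_real = 1.1780 / 1.1290 − 1 = 0.04340.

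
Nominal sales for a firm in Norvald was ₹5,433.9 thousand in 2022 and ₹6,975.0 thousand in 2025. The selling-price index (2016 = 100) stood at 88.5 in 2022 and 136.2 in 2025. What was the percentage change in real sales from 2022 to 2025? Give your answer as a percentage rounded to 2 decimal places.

-16.59%

Deflate each year: 2022 → 5433.9/0.885 = 6140.00; 2025 → 6975.0/1.362 = 5121.15.
So real sales changed by 5121.15/6140.00 − 1 = -0.1659, i.e. -16.59%.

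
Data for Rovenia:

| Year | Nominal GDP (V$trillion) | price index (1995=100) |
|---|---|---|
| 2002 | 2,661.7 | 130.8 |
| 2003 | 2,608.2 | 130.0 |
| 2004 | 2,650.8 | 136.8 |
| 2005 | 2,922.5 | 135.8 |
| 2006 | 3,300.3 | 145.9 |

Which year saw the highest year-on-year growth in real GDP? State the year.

2003: real = 2608.2/1.300 = 2006.31; growth vs 2002 (2034.94) = -1.41%.
2004: real = 2650.8/1.368 = 1937.72; growth vs 2003 (2006.31) = -3.42%.
2005: real = 2922.5/1.358 = 2152.06; growth vs 2004 (1937.72) = 11.06%.
2006: real = 3300.3/1.459 = 2262.03; growth vs 2005 (2152.06) = 5.11%.

2005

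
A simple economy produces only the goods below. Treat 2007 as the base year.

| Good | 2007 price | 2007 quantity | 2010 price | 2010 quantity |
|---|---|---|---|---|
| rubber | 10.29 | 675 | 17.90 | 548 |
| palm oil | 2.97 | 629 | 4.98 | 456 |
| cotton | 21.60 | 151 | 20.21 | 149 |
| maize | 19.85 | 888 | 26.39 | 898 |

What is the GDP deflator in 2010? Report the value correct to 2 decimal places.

Nominal GDP 2010 = 17.90·548 + 4.98·456 + 20.21·149 + 26.39·898 = 38789.59.
Real GDP 2010 (at 2007 prices) = 10.29·548 + 2.97·456 + 21.60·149 + 19.85·898 = 28036.94.
Deflator = Nominal/Real × 100 = 38789.59/28036.94 × 100 = 138.352.

138.35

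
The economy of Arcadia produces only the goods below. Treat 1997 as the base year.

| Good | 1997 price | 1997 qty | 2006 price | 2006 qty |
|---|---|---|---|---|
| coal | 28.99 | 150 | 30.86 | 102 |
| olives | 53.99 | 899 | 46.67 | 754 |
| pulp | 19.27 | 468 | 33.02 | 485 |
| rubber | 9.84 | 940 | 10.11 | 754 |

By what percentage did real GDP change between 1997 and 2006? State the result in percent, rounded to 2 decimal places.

Real GDP 1997 = Nominal GDP 1997 = 28.99·150 + 53.99·899 + 19.27·468 + 9.84·940 = 71153.47.
Real GDP 2006 (at 1997 prices) = 28.99·102 + 53.99·754 + 19.27·485 + 9.84·754 = 60430.75.
Real growth = 60430.75/71153.47 − 1 = -0.1507.

-15.07%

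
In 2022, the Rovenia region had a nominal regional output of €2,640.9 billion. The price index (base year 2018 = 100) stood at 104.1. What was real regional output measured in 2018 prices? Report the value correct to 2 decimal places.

Real regional output = Nominal / (price index/100) = 2640.9 / 1.041 = 2536.89.

€2,536.89 billion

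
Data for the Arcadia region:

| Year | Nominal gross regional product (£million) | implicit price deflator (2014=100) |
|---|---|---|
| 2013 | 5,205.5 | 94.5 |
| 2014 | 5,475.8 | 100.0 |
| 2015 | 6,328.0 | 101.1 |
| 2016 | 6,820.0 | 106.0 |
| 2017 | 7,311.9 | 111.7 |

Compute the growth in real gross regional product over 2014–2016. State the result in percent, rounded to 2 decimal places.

17.50%

Real gross regional product 2014 = 5475.8/1.000 = 5475.80.
Real gross regional product 2016 = 6820.0/1.060 = 6433.96.
Change = 6433.96/5475.80 − 1 = 0.1750.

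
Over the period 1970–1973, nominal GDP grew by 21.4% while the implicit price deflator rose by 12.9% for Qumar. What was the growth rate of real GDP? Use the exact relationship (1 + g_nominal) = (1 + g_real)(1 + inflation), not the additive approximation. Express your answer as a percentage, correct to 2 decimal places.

(1 + g_nom) = (1 + g_real)(1 + π), so g_real = 1.2140 / 1.1290 − 1 = 0.07529.

7.53%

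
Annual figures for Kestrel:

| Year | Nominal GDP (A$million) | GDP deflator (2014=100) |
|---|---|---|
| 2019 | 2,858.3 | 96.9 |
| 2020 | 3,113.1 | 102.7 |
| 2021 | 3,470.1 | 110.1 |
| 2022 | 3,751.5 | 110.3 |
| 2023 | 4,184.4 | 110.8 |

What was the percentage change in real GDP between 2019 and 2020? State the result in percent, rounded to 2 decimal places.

2.76%

Real GDP 2019 = 2858.3/0.969 = 2949.74.
Real GDP 2020 = 3113.1/1.027 = 3031.26.
Change = 3031.26/2949.74 − 1 = 0.0276.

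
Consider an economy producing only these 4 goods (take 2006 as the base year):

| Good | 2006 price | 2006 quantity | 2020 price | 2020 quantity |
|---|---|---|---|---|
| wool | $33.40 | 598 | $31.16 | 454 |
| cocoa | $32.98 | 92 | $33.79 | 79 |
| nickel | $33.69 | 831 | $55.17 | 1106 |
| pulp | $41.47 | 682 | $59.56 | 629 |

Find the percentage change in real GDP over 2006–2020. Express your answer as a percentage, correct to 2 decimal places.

Real GDP 2006 = Nominal GDP 2006 = 33.40·598 + 32.98·92 + 33.69·831 + 41.47·682 = 79286.29.
Real GDP 2020 (at 2006 prices) = 33.40·454 + 32.98·79 + 33.69·1106 + 41.47·629 = 81114.79.
Real growth = 81114.79/79286.29 − 1 = 0.0231.

2.31%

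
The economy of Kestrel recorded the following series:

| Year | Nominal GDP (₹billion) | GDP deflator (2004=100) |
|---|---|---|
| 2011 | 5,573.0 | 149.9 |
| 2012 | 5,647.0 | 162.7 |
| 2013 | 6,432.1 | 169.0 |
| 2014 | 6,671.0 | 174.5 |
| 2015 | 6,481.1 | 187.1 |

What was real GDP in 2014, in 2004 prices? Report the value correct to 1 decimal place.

Real GDP 2014 = 6671.0 / 1.745 = 3822.92.

₹3,822.9 billion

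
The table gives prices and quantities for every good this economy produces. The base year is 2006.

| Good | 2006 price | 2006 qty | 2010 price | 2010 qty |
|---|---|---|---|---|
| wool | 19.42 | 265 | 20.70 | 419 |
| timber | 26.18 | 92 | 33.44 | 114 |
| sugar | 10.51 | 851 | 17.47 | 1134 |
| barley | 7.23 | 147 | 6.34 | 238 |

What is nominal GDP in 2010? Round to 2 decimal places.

33805.36

Nominal GDP 2010 = Σ (p_2010 × q_2010) = 20.70·419 + 33.44·114 + 17.47·1134 + 6.34·238 = 33805.36.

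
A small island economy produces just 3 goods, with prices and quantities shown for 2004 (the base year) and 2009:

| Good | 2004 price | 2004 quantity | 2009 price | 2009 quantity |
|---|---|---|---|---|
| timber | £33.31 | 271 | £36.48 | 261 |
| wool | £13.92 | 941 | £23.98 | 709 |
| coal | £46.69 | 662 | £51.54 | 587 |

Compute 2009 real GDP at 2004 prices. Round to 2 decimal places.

Real GDP 2009 = Σ (p_2004 × q_2009) = 33.31·261 + 13.92·709 + 46.69·587 = 45970.22.

£45970.22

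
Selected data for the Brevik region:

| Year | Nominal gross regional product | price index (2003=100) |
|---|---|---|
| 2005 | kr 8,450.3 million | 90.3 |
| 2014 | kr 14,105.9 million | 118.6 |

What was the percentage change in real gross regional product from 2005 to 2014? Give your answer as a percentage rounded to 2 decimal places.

27.10%

Deflate each year: 2005 → 8450.3/0.903 = 9358.03; 2014 → 14105.9/1.186 = 11893.68.
So real gross regional product changed by 11893.68/9358.03 − 1 = 0.2710, i.e. 27.10%.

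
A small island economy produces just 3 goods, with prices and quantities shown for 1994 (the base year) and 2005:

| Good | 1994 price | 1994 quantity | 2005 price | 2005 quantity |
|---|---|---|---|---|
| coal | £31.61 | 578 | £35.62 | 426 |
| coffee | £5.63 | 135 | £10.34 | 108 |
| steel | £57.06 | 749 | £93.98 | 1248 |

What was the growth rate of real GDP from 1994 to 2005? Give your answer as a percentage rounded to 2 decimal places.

38.07%

Real GDP 1994 = Nominal GDP 1994 = 31.61·578 + 5.63·135 + 57.06·749 = 61768.57.
Real GDP 2005 (at 1994 prices) = 31.61·426 + 5.63·108 + 57.06·1248 = 85284.78.
Real growth = 85284.78/61768.57 − 1 = 0.3807.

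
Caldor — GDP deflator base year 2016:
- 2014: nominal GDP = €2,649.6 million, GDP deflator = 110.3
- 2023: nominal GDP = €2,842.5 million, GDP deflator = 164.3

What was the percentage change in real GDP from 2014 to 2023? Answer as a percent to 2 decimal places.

Real GDP 2014 = 2649.6 / 1.103 = 2402.18.
Real GDP 2023 = 2842.5 / 1.643 = 1730.07.
Real growth = 1730.07 / 2402.18 − 1 = -0.2798.

-27.98%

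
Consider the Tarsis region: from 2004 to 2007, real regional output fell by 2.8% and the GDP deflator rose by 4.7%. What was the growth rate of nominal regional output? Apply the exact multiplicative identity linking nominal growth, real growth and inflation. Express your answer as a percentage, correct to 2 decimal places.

(1 + g_nom) = (1 + g_real)(1 + π) = 0.9720 × 1.0470 = 1.01768.

1.77%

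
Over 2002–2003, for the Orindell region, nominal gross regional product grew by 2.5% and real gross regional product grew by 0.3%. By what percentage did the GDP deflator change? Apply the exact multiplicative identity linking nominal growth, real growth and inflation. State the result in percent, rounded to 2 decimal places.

2.19%

(1 + g_nom) = (1 + g_real)(1 + π), so π = 1.0250 / 1.0030 − 1 = 0.02193.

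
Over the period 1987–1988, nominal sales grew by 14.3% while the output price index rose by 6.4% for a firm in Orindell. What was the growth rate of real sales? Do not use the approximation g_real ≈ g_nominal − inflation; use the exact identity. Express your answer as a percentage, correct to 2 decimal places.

7.42%

(1 + g_nom) = (1 + g_real)(1 + π), so g_real = 1.1430 / 1.0640 − 1 = 0.07425.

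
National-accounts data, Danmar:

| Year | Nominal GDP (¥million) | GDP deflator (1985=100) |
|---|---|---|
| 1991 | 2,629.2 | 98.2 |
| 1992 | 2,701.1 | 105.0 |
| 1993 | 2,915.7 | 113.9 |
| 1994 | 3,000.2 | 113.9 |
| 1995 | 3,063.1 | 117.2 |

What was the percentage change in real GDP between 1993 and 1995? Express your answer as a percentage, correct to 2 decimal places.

2.10%

Real GDP 1993 = 2915.7/1.139 = 2559.88.
Real GDP 1995 = 3063.1/1.172 = 2613.57.
Change = 2613.57/2559.88 − 1 = 0.0210.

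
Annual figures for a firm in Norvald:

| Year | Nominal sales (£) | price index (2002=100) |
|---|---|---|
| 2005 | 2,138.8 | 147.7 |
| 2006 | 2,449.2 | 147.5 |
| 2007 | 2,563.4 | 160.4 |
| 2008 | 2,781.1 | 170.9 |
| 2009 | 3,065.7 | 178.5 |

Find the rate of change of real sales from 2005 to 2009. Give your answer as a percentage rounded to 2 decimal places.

18.60%

Real sales 2005 = 2138.8/1.477 = 1448.07.
Real sales 2009 = 3065.7/1.785 = 1717.48.
Change = 1717.48/1448.07 − 1 = 0.1860.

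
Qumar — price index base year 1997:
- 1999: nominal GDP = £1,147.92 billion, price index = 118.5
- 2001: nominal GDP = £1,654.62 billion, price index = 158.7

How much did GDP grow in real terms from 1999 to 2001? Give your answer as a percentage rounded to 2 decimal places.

Deflate each year: 1999 → 1147.92/1.185 = 968.71; 2001 → 1654.62/1.587 = 1042.61.
So real GDP changed by 1042.61/968.71 − 1 = 0.0763, i.e. 7.63%.

7.63%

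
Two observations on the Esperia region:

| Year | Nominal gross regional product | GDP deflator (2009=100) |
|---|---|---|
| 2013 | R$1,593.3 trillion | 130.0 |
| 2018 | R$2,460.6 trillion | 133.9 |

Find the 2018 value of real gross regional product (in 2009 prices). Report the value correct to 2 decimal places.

R$1,837.64 trillion

Real gross regional product = Nominal / (GDP deflator/100) = 2460.6 / 1.339 = 1837.64.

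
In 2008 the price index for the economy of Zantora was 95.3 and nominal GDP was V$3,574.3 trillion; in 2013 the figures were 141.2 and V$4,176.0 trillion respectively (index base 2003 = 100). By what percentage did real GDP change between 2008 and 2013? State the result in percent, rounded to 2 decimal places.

Deflate each year: 2008 → 3574.3/0.953 = 3750.58; 2013 → 4176.0/1.412 = 2957.51.
So real GDP changed by 2957.51/3750.58 − 1 = -0.2115, i.e. -21.15%.

-21.15%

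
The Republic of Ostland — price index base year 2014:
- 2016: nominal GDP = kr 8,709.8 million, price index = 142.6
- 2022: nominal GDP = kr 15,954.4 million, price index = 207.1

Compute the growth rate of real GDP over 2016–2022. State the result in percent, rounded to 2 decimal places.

Real GDP 2016 = 8709.8 / 1.426 = 6107.85.
Real GDP 2022 = 15954.4 / 2.071 = 7703.72.
Real growth = 7703.72 / 6107.85 − 1 = 0.2613.

26.13%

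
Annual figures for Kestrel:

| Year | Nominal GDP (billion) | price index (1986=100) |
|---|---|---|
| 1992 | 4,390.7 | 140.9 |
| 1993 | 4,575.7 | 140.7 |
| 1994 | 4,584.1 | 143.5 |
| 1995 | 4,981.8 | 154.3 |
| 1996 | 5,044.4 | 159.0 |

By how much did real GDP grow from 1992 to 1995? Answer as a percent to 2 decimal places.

3.61%

Real GDP 1992 = 4390.7/1.409 = 3116.18.
Real GDP 1995 = 4981.8/1.543 = 3228.65.
Change = 3228.65/3116.18 − 1 = 0.0361.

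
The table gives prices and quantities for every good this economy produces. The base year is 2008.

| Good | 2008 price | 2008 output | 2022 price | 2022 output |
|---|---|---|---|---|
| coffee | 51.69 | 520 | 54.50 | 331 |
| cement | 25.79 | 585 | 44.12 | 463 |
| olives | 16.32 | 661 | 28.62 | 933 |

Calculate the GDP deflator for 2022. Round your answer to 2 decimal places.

Nominal GDP 2022 = 54.50·331 + 44.12·463 + 28.62·933 = 65169.52.
Real GDP 2022 (at 2008 prices) = 51.69·331 + 25.79·463 + 16.32·933 = 44276.72.
Deflator = Nominal/Real × 100 = 65169.52/44276.72 × 100 = 147.187.

147.19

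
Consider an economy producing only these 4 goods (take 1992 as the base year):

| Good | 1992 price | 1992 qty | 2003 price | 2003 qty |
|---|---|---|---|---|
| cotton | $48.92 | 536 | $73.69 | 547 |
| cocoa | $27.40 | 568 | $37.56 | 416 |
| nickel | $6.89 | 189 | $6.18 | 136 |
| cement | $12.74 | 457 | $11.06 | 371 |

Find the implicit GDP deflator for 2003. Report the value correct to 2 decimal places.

138.92

Nominal GDP 2003 = 73.69·547 + 37.56·416 + 6.18·136 + 11.06·371 = 60877.13.
Real GDP 2003 (at 1992 prices) = 48.92·547 + 27.40·416 + 6.89·136 + 12.74·371 = 43821.22.
Deflator = Nominal/Real × 100 = 60877.13/43821.22 × 100 = 138.922.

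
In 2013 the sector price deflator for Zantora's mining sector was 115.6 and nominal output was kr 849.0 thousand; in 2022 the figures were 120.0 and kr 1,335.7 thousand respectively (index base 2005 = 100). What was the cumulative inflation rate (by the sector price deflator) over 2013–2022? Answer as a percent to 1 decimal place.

Price-level change = 120.0 / 115.6 − 1 = 0.0381.

3.8%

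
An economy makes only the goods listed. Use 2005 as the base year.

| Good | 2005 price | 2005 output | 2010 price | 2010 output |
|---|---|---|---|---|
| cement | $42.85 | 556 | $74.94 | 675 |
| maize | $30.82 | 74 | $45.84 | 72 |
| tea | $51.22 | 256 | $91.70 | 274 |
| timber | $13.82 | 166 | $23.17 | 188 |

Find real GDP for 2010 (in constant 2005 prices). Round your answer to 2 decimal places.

Real GDP 2010 = Σ (p_2005 × q_2010) = 42.85·675 + 30.82·72 + 51.22·274 + 13.82·188 = 47775.23.

$47775.23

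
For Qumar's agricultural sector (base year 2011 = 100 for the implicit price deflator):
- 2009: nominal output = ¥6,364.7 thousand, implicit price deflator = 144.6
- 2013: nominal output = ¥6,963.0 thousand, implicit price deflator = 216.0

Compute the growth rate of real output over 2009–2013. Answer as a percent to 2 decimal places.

-26.76%

Real output 2009 = 6364.7 / 1.446 = 4401.59.
Real output 2013 = 6963.0 / 2.160 = 3223.61.
Real growth = 3223.61 / 4401.59 − 1 = -0.2676.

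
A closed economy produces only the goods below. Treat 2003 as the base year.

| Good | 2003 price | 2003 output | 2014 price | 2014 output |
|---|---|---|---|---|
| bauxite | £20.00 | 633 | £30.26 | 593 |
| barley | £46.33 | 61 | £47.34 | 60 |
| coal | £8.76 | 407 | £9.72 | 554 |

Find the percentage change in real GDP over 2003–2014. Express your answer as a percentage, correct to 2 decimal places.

Real GDP 2003 = Nominal GDP 2003 = 20.00·633 + 46.33·61 + 8.76·407 = 19051.45.
Real GDP 2014 (at 2003 prices) = 20.00·593 + 46.33·60 + 8.76·554 = 19492.84.
Real growth = 19492.84/19051.45 − 1 = 0.0232.

2.32%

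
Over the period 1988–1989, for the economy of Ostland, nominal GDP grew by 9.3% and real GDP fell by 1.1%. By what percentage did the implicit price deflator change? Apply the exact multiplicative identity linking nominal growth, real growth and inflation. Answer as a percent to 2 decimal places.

(1 + g_nom) = (1 + g_real)(1 + π), so π = 1.0930 / 0.9890 − 1 = 0.10516.

10.52%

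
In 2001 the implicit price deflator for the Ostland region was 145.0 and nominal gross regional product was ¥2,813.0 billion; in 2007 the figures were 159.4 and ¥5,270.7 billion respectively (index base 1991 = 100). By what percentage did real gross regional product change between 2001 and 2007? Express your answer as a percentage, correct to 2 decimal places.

Real gross regional product 2001 = 2813.0 / 1.450 = 1940.00.
Real gross regional product 2007 = 5270.7 / 1.594 = 3306.59.
Real growth = 3306.59 / 1940.00 − 1 = 0.7044.

70.44%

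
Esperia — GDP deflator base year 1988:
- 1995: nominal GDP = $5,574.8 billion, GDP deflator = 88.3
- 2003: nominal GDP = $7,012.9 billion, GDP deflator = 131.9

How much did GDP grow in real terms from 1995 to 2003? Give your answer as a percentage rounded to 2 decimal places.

-15.79%

Real GDP 1995 = 5574.8 / 0.883 = 6313.48.
Real GDP 2003 = 7012.9 / 1.319 = 5316.83.
Real growth = 5316.83 / 6313.48 − 1 = -0.1579.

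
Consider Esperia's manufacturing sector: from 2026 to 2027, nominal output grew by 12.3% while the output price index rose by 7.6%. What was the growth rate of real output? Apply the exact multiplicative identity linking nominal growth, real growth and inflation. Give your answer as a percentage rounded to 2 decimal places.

4.37%

(1 + g_nom) = (1 + g_real)(1 + π), so g_real = 1.1230 / 1.0760 − 1 = 0.04368.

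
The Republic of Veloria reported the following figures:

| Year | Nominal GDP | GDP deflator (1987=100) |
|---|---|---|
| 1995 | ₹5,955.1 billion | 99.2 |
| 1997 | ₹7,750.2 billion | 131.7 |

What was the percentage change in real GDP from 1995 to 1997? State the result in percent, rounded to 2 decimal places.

Deflate each year: 1995 → 5955.1/0.992 = 6003.13; 1997 → 7750.2/1.317 = 5884.74.
So real GDP changed by 5884.74/6003.13 − 1 = -0.0197, i.e. -1.97%.

-1.97%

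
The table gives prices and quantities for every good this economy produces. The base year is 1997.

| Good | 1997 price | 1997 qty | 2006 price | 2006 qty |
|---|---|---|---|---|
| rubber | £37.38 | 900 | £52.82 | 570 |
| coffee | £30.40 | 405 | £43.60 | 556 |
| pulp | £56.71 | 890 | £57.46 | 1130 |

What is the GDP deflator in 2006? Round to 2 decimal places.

116.61

Nominal GDP 2006 = 52.82·570 + 43.60·556 + 57.46·1130 = 119278.80.
Real GDP 2006 (at 1997 prices) = 37.38·570 + 30.40·556 + 56.71·1130 = 102291.30.
Deflator = Nominal/Real × 100 = 119278.80/102291.30 × 100 = 116.607.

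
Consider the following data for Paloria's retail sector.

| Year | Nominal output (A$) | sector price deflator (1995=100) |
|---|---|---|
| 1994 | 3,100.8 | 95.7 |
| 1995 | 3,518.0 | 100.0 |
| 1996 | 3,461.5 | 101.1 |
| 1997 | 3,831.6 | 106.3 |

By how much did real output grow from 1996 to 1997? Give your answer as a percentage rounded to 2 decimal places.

Real output 1996 = 3461.5/1.011 = 3423.84.
Real output 1997 = 3831.6/1.063 = 3604.52.
Change = 3604.52/3423.84 − 1 = 0.0528.

5.28%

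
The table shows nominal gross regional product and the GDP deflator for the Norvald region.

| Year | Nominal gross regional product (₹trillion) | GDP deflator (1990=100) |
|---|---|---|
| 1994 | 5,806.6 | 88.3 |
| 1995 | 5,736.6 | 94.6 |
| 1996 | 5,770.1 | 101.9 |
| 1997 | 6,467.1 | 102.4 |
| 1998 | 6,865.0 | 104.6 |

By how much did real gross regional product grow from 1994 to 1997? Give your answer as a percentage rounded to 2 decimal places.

Real gross regional product 1994 = 5806.6/0.883 = 6575.99.
Real gross regional product 1997 = 6467.1/1.024 = 6315.53.
Change = 6315.53/6575.99 − 1 = -0.0396.

-3.96%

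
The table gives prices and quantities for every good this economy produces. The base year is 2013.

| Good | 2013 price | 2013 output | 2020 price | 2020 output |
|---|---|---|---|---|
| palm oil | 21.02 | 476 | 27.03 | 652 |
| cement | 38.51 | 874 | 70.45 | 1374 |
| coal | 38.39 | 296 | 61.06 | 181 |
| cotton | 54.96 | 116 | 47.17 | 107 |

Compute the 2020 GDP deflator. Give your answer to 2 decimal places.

164.29

Nominal GDP 2020 = 27.03·652 + 70.45·1374 + 61.06·181 + 47.17·107 = 130520.91.
Real GDP 2020 (at 2013 prices) = 21.02·652 + 38.51·1374 + 38.39·181 + 54.96·107 = 79447.09.
Deflator = Nominal/Real × 100 = 130520.91/79447.09 × 100 = 164.287.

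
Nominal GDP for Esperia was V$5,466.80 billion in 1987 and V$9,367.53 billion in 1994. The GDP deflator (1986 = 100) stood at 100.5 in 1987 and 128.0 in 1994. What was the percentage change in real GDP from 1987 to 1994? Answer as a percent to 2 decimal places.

Real GDP 1987 = 5466.80 / 1.005 = 5439.60.
Real GDP 1994 = 9367.53 / 1.280 = 7318.38.
Real growth = 7318.38 / 5439.60 − 1 = 0.3454.

34.54%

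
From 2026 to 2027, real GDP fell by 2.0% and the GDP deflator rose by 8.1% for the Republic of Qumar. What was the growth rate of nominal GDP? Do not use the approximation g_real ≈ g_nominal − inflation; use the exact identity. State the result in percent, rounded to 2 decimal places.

(1 + g_nom) = (1 + g_real)(1 + π) = 0.9800 × 1.0810 = 1.05938.

5.94%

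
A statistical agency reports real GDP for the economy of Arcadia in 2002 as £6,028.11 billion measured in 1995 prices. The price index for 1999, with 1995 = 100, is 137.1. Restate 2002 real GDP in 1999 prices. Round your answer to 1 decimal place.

£8,264.5 billion

Real GDP in 1999 prices = Real GDP in 1995 prices × (P_1999/P_1995) = 6028.11 × 1.371 = 8264.54.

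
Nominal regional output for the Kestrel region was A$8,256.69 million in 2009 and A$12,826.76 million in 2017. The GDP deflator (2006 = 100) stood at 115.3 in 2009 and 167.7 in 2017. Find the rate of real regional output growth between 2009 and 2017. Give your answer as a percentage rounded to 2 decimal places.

Deflate each year: 2009 → 8256.69/1.153 = 7161.05; 2017 → 12826.76/1.677 = 7648.63.
So real regional output changed by 7648.63/7161.05 − 1 = 0.0681, i.e. 6.81%.

6.81%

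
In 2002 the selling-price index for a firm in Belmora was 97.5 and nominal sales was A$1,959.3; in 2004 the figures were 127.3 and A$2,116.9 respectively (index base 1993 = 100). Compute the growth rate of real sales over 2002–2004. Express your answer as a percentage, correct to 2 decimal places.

-17.25%

Deflate each year: 2002 → 1959.3/0.975 = 2009.54; 2004 → 2116.9/1.273 = 1662.92.
So real sales changed by 1662.92/2009.54 − 1 = -0.1725, i.e. -17.25%.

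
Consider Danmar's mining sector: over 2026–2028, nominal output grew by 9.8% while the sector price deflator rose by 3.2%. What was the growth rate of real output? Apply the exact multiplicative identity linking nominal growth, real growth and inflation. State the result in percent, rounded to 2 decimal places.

6.40%

(1 + g_nom) = (1 + g_real)(1 + π), so g_real = 1.0980 / 1.0320 − 1 = 0.06395.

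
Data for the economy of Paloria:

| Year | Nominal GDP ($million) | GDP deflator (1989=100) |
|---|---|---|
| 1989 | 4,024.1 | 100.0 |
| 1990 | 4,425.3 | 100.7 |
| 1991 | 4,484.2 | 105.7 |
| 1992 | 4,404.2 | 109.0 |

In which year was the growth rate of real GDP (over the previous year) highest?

1990: real = 4425.3/1.007 = 4394.54; growth vs 1989 (4024.10) = 9.21%.
1991: real = 4484.2/1.057 = 4242.38; growth vs 1990 (4394.54) = -3.46%.
1992: real = 4404.2/1.090 = 4040.55; growth vs 1991 (4242.38) = -4.76%.

1990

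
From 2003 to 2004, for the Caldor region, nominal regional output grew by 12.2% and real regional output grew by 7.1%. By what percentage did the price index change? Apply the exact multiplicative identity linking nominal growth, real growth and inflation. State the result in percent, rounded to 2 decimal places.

4.76%

(1 + g_nom) = (1 + g_real)(1 + π), so π = 1.1220 / 1.0710 − 1 = 0.04762.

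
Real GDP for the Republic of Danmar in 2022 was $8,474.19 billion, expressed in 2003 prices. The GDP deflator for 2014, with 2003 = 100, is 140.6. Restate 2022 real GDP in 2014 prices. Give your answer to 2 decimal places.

$11,914.71 billion

Real GDP in 2014 prices = Real GDP in 2003 prices × (P_2014/P_2003) = 8474.19 × 1.406 = 11914.71.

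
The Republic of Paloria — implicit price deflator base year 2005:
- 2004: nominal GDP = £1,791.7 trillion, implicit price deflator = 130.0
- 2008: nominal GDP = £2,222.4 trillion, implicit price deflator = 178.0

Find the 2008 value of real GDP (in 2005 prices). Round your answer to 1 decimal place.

£1,248.5 trillion

Real GDP = Nominal / (implicit price deflator/100) = 2222.4 / 1.780 = 1248.54.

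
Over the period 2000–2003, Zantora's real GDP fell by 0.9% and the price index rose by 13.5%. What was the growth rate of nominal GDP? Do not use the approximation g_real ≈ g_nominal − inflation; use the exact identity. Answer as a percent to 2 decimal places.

12.48%

(1 + g_nom) = (1 + g_real)(1 + π) = 0.9910 × 1.1350 = 1.12479.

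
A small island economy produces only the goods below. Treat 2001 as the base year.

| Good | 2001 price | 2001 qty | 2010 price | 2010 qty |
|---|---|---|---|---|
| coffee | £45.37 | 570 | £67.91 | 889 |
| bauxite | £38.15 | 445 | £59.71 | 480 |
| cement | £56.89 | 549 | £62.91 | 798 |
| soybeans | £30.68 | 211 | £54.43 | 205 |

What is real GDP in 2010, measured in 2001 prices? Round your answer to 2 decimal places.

£110333.55

Real GDP 2010 = Σ (p_2001 × q_2010) = 45.37·889 + 38.15·480 + 56.89·798 + 30.68·205 = 110333.55.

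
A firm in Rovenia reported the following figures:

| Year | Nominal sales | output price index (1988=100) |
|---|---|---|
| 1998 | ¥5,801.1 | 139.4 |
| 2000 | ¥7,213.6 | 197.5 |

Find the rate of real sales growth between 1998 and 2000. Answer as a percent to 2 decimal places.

-12.23%

Real sales 1998 = 5801.1 / 1.394 = 4161.48.
Real sales 2000 = 7213.6 / 1.975 = 3652.46.
Real growth = 3652.46 / 4161.48 − 1 = -0.1223.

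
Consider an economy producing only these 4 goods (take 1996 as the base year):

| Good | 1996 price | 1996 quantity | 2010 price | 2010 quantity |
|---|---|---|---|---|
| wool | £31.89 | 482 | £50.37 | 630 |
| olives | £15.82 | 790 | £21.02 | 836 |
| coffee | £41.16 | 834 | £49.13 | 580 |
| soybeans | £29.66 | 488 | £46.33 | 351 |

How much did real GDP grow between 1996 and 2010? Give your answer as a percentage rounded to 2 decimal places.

Real GDP 1996 = Nominal GDP 1996 = 31.89·482 + 15.82·790 + 41.16·834 + 29.66·488 = 76670.30.
Real GDP 2010 (at 1996 prices) = 31.89·630 + 15.82·836 + 41.16·580 + 29.66·351 = 67599.68.
Real growth = 67599.68/76670.30 − 1 = -0.1183.

-11.83%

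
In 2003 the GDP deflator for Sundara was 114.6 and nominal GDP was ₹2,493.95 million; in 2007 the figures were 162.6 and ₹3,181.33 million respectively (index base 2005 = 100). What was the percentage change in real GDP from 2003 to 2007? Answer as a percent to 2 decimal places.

Real GDP 2003 = 2493.95 / 1.146 = 2176.22.
Real GDP 2007 = 3181.33 / 1.626 = 1956.54.
Real growth = 1956.54 / 2176.22 − 1 = -0.1009.

-10.09%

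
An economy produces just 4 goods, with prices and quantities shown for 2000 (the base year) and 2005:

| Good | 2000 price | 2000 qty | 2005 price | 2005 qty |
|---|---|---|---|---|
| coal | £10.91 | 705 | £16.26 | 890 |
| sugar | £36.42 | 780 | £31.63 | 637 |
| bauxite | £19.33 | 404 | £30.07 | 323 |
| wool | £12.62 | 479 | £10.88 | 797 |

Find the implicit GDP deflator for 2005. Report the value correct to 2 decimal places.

Nominal GDP 2005 = 16.26·890 + 31.63·637 + 30.07·323 + 10.88·797 = 53003.68.
Real GDP 2005 (at 2000 prices) = 10.91·890 + 36.42·637 + 19.33·323 + 12.62·797 = 49211.17.
Deflator = Nominal/Real × 100 = 53003.68/49211.17 × 100 = 107.707.

107.71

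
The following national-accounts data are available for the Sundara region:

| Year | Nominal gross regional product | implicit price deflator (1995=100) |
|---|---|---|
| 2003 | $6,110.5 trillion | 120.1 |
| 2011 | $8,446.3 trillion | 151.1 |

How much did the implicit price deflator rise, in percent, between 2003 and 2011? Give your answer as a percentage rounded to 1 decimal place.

25.8%

Price-level change = 151.1 / 120.1 − 1 = 0.2581.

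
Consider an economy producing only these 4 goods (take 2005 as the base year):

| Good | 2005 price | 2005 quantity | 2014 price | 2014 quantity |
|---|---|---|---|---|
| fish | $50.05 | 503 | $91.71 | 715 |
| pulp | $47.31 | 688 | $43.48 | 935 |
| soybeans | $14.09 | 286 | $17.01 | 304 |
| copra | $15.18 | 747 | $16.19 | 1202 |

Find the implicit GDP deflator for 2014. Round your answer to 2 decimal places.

127.60

Nominal GDP 2014 = 91.71·715 + 43.48·935 + 17.01·304 + 16.19·1202 = 130857.87.
Real GDP 2014 (at 2005 prices) = 50.05·715 + 47.31·935 + 14.09·304 + 15.18·1202 = 102550.32.
Deflator = Nominal/Real × 100 = 130857.87/102550.32 × 100 = 127.604.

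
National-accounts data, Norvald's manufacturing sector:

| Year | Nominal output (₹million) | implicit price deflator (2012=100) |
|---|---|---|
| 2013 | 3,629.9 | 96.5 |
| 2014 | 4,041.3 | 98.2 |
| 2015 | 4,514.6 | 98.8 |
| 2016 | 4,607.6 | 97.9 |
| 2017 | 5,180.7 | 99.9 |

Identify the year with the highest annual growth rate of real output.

2014: real = 4041.3/0.982 = 4115.38; growth vs 2013 (3761.55) = 9.41%.
2015: real = 4514.6/0.988 = 4569.43; growth vs 2014 (4115.38) = 11.03%.
2016: real = 4607.6/0.979 = 4706.44; growth vs 2015 (4569.43) = 3.00%.
2017: real = 5180.7/0.999 = 5185.89; growth vs 2016 (4706.44) = 10.19%.

2015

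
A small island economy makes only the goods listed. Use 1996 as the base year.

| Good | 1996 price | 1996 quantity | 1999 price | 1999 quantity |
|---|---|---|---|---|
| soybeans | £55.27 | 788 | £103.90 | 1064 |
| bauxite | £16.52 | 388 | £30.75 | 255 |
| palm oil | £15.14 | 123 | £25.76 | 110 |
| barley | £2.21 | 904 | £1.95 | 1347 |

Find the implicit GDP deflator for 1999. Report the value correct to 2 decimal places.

183.04

Nominal GDP 1999 = 103.90·1064 + 30.75·255 + 25.76·110 + 1.95·1347 = 123851.10.
Real GDP 1999 (at 1996 prices) = 55.27·1064 + 16.52·255 + 15.14·110 + 2.21·1347 = 67662.15.
Deflator = Nominal/Real × 100 = 123851.10/67662.15 × 100 = 183.043.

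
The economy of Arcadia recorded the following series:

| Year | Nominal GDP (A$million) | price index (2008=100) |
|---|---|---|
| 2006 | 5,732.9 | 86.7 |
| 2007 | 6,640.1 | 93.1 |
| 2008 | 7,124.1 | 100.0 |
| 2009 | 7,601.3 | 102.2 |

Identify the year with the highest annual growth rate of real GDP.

2007

2007: real = 6640.1/0.931 = 7132.22; growth vs 2006 (6612.34) = 7.86%.
2008: real = 7124.1/1.000 = 7124.10; growth vs 2007 (7132.22) = -0.11%.
2009: real = 7601.3/1.022 = 7437.67; growth vs 2008 (7124.10) = 4.40%.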